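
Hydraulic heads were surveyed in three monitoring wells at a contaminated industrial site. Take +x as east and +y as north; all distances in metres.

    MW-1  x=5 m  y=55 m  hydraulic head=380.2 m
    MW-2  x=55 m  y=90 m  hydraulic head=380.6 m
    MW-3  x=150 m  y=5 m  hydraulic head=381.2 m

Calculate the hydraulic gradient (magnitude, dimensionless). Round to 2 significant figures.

0.0073

Differences from MW-1: to MW-2 (Δx, Δy, Δh) = (50, 35, +0.4); to MW-3 = (145, -50, +1.0).
Solve a·Δx + b·Δy = Δh: det = 50·(-50) − 145·35 = -7575.
∂h/∂x = [(+0.4)·(-50) − (+1.0)·35] / -7575 = +0.007261
∂h/∂y = [50·(+1.0) − 145·(+0.4)] / -7575 = +0.001056
|∇h| = √(0.007261² + 0.001056²) = 0.007337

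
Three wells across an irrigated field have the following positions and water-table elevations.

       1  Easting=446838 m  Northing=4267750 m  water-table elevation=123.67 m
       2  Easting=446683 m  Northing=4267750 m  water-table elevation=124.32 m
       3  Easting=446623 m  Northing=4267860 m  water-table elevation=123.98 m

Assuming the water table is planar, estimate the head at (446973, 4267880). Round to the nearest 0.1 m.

122.4 m

With h = a·x + b·y + c and 1 as origin, the differences give:
  (-155)·a + 0·b = +0.65
  (-215)·a + 110·b = +0.31
Eliminate b (×110 and ×0, subtract): -17050·a = 71.500 → a = ∂h/∂x = -0.004194
Back-substitute: b = ∂h/∂y = -0.005378.
h(446973, 4267880) = 123.67 + (-0.004194)·(135) + (-0.005378)·(130) = 123.67 -0.566 -0.699 = 122.405 m.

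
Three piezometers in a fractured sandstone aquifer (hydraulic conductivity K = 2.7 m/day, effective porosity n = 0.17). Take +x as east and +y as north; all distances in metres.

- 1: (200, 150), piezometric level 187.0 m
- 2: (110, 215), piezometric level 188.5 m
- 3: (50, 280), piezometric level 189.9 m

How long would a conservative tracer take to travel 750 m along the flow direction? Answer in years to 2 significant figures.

6.9 years

Taking 1 as reference: 2−1 = (-90, 65, +1.5); 3−1 = (-150, 130, +2.9).
Solve a·Δx + b·Δy = Δh: det = (-90)·130 − (-150)·65 = -1950.
∂h/∂x = [(+1.5)·130 − (+2.9)·65] / -1950 = -0.003333
∂h/∂y = [(-90)·(+2.9) − (-150)·(+1.5)] / -1950 = +0.01846
|∇h| = √(-0.003333² + 0.01846²) = 0.01876
Seepage velocity v = K·i/n = 2.7 × 0.01876 / 0.17 = 0.298 m/day.
t = 750 / 0.298 = 2517 days = 6.89 years.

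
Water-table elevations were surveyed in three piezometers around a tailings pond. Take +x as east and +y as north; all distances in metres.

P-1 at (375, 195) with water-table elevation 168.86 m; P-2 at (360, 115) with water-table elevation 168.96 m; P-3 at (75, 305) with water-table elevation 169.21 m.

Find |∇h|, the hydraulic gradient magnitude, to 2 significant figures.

0.0018

With h = a·x + b·y + c and P-1 as origin, the differences give:
  (-15)·a + (-80)·b = +0.10
  (-300)·a + 110·b = +0.35
Eliminate b (×110 and ×(-80), subtract): -25650·a = 39.000 → a = ∂h/∂x = -0.001520
Back-substitute: b = ∂h/∂y = -0.0009649.
|∇h| = √(-0.001520² + -0.0009649²) = 0.0018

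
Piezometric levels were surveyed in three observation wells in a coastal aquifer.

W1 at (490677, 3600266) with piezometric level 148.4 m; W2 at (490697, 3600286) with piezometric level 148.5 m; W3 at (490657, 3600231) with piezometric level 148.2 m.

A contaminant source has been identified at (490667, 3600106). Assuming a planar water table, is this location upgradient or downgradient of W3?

Taking W1 as reference: W2−W1 = (20, 20, +0.1); W3−W1 = (-20, -35, -0.2).
Solve a·Δx + b·Δy = Δh: det = 20·(-35) − (-20)·20 = -300.
∂h/∂x = [(+0.1)·(-35) − (-0.2)·20] / -300 = -0.001667
∂h/∂y = [20·(-0.2) − (-20)·(+0.1)] / -300 = +0.006667
Head at (490667, 3600106) = 148.4 + (-0.001667)·(-10) + (+0.006667)·(-160) = 147.35 m.
That is lower than the 148.2 m at W3, so the point is downgradient.

downgradient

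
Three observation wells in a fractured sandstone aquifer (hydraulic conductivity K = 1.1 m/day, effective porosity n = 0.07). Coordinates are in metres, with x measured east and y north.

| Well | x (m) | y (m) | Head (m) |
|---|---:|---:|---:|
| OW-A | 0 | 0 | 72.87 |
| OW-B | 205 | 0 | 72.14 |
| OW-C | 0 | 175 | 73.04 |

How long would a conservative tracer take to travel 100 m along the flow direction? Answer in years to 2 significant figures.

∂h/∂x = (72.14 − 72.87) / (205 − 0) = -0.003561
∂h/∂y = (73.04 − 72.87) / (175 − 0) = +0.0009714
|∇h| = √(-0.003561² + 0.0009714²) = 0.003691
Seepage velocity v = K·i/n = 1.1 × 0.003691 / 0.07 = 0.058 m/day.
t = 100 / 0.058 = 1724 days = 4.72 years.

4.7 years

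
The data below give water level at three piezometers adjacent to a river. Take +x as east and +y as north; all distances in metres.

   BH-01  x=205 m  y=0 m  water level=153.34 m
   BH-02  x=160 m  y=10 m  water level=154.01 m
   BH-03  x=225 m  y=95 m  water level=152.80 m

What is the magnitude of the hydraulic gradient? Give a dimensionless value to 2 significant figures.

Taking BH-01 as reference: BH-02−BH-01 = (-45, 10, +0.67); BH-03−BH-01 = (20, 95, -0.54).
Determinant of the coordinate differences = (-45)·95 − 20·10 = -4475.
∂h/∂x = [(+0.67)·95 − (-0.54)·10] / -4475 = -0.01543
∂h/∂y = [(-45)·(-0.54) − 20·(+0.67)] / -4475 = -0.002436
|∇h| = √(-0.01543² + -0.002436²) = 0.01562

0.016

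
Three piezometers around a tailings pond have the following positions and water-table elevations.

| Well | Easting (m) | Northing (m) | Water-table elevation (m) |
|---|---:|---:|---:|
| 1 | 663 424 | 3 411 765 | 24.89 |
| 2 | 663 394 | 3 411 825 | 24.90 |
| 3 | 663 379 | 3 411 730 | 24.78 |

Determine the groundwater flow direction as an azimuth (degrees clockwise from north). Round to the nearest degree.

With h = a·x + b·y + c and 1 as origin, the differences give:
  (-30)·a + 60·b = +0.01
  (-45)·a + (-35)·b = -0.11
Eliminate b (×(-35) and ×60, subtract): 3750·a = 6.250 → a = ∂h/∂x = +0.001667
Back-substitute: b = ∂h/∂y = +0.0010000.
Flow direction (−∇h) has components (-0.001667 E, -0.0010000 N).
Azimuth = atan2(E, N) = atan2(-0.001667, -0.0010000) = 239.0° ≈ 239°.

239°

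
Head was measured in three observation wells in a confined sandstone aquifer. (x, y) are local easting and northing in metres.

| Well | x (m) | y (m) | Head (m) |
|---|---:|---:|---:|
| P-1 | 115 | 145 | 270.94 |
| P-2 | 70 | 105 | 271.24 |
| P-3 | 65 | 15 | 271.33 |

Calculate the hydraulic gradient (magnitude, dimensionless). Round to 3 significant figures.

With h = a·x + b·y + c and P-1 as origin, the differences give:
  (-45)·a + (-40)·b = +0.30
  (-50)·a + (-130)·b = +0.39
Eliminate b (×(-130) and ×(-40), subtract): 3850·a = -23.400 → a = ∂h/∂x = -0.006078
Back-substitute: b = ∂h/∂y = -0.0006623.
|∇h| = √(-0.006078² + -0.0006623²) = 0.006114

0.00611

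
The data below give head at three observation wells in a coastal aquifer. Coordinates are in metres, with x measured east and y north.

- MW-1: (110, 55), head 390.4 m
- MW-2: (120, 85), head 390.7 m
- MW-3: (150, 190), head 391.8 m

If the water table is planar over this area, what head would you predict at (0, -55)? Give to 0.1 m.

390.0 m

Three-point gradient (reference MW-1): Δ to MW-2 = (10, 30, +0.3), Δ to MW-3 = (40, 135, +1.4).
∂h/∂x = -0.010000, ∂h/∂y = +0.01333 (det = 150).
h(0, -55) = 390.4 + (-0.010000)·(-110) + (+0.01333)·(-110) = 390.4 +1.100 -1.467 = 390.033 m.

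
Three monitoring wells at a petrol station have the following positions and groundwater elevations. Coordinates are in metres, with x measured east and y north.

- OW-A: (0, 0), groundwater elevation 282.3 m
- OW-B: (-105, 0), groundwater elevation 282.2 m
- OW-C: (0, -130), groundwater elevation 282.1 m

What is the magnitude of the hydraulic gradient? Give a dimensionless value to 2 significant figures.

∂h/∂x = (282.2 − 282.3) / (-105 − 0) = +0.0009524
∂h/∂y = (282.1 − 282.3) / (-130 − 0) = +0.001538
|∇h| = √(0.0009524² + 0.001538²) = 0.001809

0.0018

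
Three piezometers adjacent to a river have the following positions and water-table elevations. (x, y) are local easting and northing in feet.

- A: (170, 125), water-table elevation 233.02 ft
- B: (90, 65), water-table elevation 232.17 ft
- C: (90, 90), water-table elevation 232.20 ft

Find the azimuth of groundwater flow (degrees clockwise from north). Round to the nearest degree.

Differences from A: to B (Δx, Δy, Δh) = (-80, -60, -0.85); to C = (-80, -35, -0.82).
Solve a·Δx + b·Δy = Δh: det = (-80)·(-35) − (-80)·(-60) = -2000.
∂h/∂x = [(-0.85)·(-35) − (-0.82)·(-60)] / -2000 = +0.009725
∂h/∂y = [(-80)·(-0.82) − (-80)·(-0.85)] / -2000 = +0.001200
Flow direction (−∇h) has components (-0.009725 E, -0.001200 N).
Azimuth = atan2(E, N) = atan2(-0.009725, -0.001200) = 263.0° ≈ 263°.

263°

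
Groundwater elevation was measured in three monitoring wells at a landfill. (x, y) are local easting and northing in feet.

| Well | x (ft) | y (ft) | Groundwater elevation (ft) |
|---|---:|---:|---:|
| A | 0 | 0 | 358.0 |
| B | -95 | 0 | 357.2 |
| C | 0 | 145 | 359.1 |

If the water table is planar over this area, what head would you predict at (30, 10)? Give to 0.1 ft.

358.3 ft

∂h/∂x = (357.2 − 358.0) / (-95 − 0) = +0.008421
∂h/∂y = (359.1 − 358.0) / (145 − 0) = +0.007586
h(30, 10) = 358.0 + (+0.008421)·(30) + (+0.007586)·(10) = 358.0 +0.253 +0.076 = 358.328 ft.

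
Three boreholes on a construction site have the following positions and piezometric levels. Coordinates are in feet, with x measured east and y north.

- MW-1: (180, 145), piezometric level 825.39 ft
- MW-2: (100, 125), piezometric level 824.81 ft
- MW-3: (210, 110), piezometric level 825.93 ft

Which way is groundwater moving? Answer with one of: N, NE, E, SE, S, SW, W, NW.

Taking MW-1 as reference: MW-2−MW-1 = (-80, -20, -0.58); MW-3−MW-1 = (30, -35, +0.54).
Determinant of the coordinate differences = (-80)·(-35) − 30·(-20) = 3400.
∂h/∂x = [(-0.58)·(-35) − (+0.54)·(-20)] / 3400 = +0.009147
∂h/∂y = [(-80)·(+0.54) − 30·(-0.58)] / 3400 = -0.007588
Flow = −∇h = (-0.009147 east, +0.007588 north), which points northwest.

NW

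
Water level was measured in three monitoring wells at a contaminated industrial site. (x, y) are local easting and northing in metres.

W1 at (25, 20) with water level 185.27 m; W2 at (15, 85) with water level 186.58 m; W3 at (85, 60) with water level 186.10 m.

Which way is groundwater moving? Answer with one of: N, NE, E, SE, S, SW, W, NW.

Taking W1 as reference: W2−W1 = (-10, 65, +1.31); W3−W1 = (60, 40, +0.83).
Determinant of the coordinate differences = (-10)·40 − 60·65 = -4300.
∂h/∂x = [(+1.31)·40 − (+0.83)·65] / -4300 = +0.0003605
∂h/∂y = [(-10)·(+0.83) − 60·(+1.31)] / -4300 = +0.02021
Flow = −∇h = (-0.0003605 east, -0.02021 north), which points south.

S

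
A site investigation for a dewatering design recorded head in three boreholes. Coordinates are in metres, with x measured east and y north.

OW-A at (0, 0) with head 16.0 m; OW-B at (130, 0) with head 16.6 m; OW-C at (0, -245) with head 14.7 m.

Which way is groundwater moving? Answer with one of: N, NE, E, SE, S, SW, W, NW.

∂h/∂x = (16.6 − 16.0) / (130 − 0) = +0.004615
∂h/∂y = (14.7 − 16.0) / (-245 − 0) = +0.005306
Flow = −∇h = (-0.004615 east, -0.005306 north), which points southwest.

SW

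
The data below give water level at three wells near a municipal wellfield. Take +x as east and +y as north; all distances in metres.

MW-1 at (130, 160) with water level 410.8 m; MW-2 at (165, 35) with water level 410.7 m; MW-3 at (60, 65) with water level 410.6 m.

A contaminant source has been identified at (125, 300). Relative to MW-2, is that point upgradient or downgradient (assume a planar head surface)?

Taking MW-1 as reference: MW-2−MW-1 = (35, -125, -0.1); MW-3−MW-1 = (-70, -95, -0.2).
Solve a·Δx + b·Δy = Δh: det = 35·(-95) − (-70)·(-125) = -12075.
∂h/∂x = [(-0.1)·(-95) − (-0.2)·(-125)] / -12075 = +0.001284
∂h/∂y = [35·(-0.2) − (-70)·(-0.1)] / -12075 = +0.001159
Head at (125, 300) = 410.8 + (+0.001284)·(-5) + (+0.001159)·(140) = 410.96 m.
That is higher than the 410.7 m at MW-2, so the point is upgradient.

upgradient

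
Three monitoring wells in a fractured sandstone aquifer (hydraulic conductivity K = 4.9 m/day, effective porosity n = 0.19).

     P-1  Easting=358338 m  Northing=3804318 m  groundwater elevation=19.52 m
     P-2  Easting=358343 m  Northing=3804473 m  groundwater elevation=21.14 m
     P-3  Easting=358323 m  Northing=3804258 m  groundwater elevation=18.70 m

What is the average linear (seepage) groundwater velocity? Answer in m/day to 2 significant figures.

Differences from P-1: to P-2 (Δx, Δy, Δh) = (5, 155, +1.62); to P-3 = (-15, -60, -0.82).
Solve a·Δx + b·Δy = Δh: det = 5·(-60) − (-15)·155 = 2025.
∂h/∂x = [(+1.62)·(-60) − (-0.82)·155] / 2025 = +0.01477
∂h/∂y = [5·(-0.82) − (-15)·(+1.62)] / 2025 = +0.009975
|∇h| = √(0.01477² + 0.009975²) = 0.01782
Seepage velocity v = K·i/n = 4.9 × 0.01782 / 0.19 = 0.4596 m/day.

0.46 m/day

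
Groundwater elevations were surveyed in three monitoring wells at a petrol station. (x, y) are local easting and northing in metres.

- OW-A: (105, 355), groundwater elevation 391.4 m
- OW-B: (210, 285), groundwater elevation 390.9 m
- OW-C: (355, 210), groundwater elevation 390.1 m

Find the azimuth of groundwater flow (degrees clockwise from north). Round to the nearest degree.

058°

Differences from OW-A: to OW-B (Δx, Δy, Δh) = (105, -70, -0.5); to OW-C = (250, -145, -1.3).
Solve a·Δx + b·Δy = Δh: det = 105·(-145) − 250·(-70) = 2275.
∂h/∂x = [(-0.5)·(-145) − (-1.3)·(-70)] / 2275 = -0.008132
∂h/∂y = [105·(-1.3) − 250·(-0.5)] / 2275 = -0.005055
Flow direction (−∇h) has components (+0.008132 E, +0.005055 N).
Azimuth = atan2(E, N) = atan2(+0.008132, +0.005055) = 58.1° ≈ 058°.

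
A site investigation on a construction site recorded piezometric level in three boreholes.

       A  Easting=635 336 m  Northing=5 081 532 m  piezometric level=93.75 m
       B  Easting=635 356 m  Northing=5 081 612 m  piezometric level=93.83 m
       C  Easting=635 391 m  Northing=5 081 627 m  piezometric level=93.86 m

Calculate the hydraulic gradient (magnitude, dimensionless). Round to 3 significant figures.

Taking A as reference: B−A = (20, 80, +0.08); C−A = (55, 95, +0.11).
Determinant of the coordinate differences = 20·95 − 55·80 = -2500.
∂h/∂x = [(+0.08)·95 − (+0.11)·80] / -2500 = +0.0004800
∂h/∂y = [20·(+0.11) − 55·(+0.08)] / -2500 = +0.0008800
|∇h| = √(0.0004800² + 0.0008800²) = 0.001002

0.00100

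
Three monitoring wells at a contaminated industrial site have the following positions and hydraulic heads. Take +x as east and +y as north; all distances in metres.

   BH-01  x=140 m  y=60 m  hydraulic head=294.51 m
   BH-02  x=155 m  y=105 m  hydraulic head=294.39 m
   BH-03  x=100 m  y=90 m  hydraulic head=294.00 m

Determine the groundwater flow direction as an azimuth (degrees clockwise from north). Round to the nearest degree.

303°

With h = a·x + b·y + c and BH-01 as origin, the differences give:
  15·a + 45·b = -0.12
  (-40)·a + 30·b = -0.51
Eliminate b (×30 and ×45, subtract): 2250·a = 19.350 → a = ∂h/∂x = +0.008600
Back-substitute: b = ∂h/∂y = -0.005533.
Flow direction (−∇h) has components (-0.008600 E, +0.005533 N).
Azimuth = atan2(E, N) = atan2(-0.008600, +0.005533) = 302.8° ≈ 303°.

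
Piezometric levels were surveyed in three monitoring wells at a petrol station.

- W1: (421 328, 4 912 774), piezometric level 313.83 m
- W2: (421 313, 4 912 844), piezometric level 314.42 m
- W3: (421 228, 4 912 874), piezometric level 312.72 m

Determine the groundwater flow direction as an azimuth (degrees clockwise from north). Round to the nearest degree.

241°

Taking W1 as reference: W2−W1 = (-15, 70, +0.59); W3−W1 = (-100, 100, -1.11).
Solve a·Δx + b·Δy = Δh: det = (-15)·100 − (-100)·70 = 5500.
∂h/∂x = [(+0.59)·100 − (-1.11)·70] / 5500 = +0.02485
∂h/∂y = [(-15)·(-1.11) − (-100)·(+0.59)] / 5500 = +0.01375
Flow direction (−∇h) has components (-0.02485 E, -0.01375 N).
Azimuth = atan2(E, N) = atan2(-0.02485, -0.01375) = 241.0° ≈ 241°.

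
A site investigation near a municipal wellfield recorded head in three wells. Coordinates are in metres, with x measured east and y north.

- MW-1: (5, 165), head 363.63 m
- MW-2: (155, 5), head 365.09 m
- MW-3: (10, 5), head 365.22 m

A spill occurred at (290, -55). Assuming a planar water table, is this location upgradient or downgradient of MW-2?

upgradient

Differences from MW-1: to MW-2 (Δx, Δy, Δh) = (150, -160, +1.46); to MW-3 = (5, -160, +1.59).
Determinant of the coordinate differences = 150·(-160) − 5·(-160) = -23200.
∂h/∂x = [(+1.46)·(-160) − (+1.59)·(-160)] / -23200 = -0.0008966
∂h/∂y = [150·(+1.59) − 5·(+1.46)] / -23200 = -0.009966
Head at (290, -55) = 363.63 + (-0.0008966)·(285) + (-0.009966)·(-220) = 365.57 m.
That is higher than the 365.09 m at MW-2, so the point is upgradient.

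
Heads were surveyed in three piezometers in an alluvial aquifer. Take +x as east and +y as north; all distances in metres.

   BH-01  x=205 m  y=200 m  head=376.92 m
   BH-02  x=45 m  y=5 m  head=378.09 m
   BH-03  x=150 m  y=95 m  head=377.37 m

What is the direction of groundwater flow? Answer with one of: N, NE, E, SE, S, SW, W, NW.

Differences from BH-01: to BH-02 (Δx, Δy, Δh) = (-160, -195, +1.17); to BH-03 = (-55, -105, +0.45).
Determinant of the coordinate differences = (-160)·(-105) − (-55)·(-195) = 6075.
∂h/∂x = [(+1.17)·(-105) − (+0.45)·(-195)] / 6075 = -0.005778
∂h/∂y = [(-160)·(+0.45) − (-55)·(+1.17)] / 6075 = -0.001259
Flow = −∇h = (+0.005778 east, +0.001259 north), which points east.

E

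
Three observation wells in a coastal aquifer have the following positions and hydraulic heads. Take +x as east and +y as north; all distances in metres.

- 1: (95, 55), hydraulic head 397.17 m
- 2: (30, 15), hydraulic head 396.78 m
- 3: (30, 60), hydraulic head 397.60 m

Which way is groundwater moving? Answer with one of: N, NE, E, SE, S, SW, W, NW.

Differences from 1: to 2 (Δx, Δy, Δh) = (-65, -40, -0.39); to 3 = (-65, 5, +0.43).
Solve a·Δx + b·Δy = Δh: det = (-65)·5 − (-65)·(-40) = -2925.
∂h/∂x = [(-0.39)·5 − (+0.43)·(-40)] / -2925 = -0.005214
∂h/∂y = [(-65)·(+0.43) − (-65)·(-0.39)] / -2925 = +0.01822
Flow = −∇h = (+0.005214 east, -0.01822 north), which points south.

S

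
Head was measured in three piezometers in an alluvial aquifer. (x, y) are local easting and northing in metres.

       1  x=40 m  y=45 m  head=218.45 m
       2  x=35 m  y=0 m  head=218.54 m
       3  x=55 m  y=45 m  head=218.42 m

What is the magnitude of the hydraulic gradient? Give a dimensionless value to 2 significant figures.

With h = a·x + b·y + c and 1 as origin, the differences give:
  (-5)·a + (-45)·b = +0.09
  15·a + 0·b = -0.03
Eliminate b (×0 and ×(-45), subtract): 675·a = -1.350 → a = ∂h/∂x = -0.002000
Back-substitute: b = ∂h/∂y = -0.001778.
|∇h| = √(-0.002000² + -0.001778²) = 0.002676

0.0027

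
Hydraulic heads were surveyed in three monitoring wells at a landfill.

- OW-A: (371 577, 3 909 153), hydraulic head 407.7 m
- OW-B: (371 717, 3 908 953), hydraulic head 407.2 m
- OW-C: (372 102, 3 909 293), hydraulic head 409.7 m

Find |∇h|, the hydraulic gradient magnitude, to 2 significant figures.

0.0051

Differences from OW-A: to OW-B (Δx, Δy, Δh) = (140, -200, -0.5); to OW-C = (525, 140, +2.0).
Determinant of the coordinate differences = 140·140 − 525·(-200) = 124600.
∂h/∂x = [(-0.5)·140 − (+2.0)·(-200)] / 124600 = +0.002648
∂h/∂y = [140·(+2.0) − 525·(-0.5)] / 124600 = +0.004354
|∇h| = √(0.002648² + 0.004354²) = 0.005096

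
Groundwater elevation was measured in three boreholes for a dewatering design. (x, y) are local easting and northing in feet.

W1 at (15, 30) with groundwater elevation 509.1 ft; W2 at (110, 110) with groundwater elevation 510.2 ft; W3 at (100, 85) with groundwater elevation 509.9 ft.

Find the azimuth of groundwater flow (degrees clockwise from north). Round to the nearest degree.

Taking W1 as reference: W2−W1 = (95, 80, +1.1); W3−W1 = (85, 55, +0.8).
Determinant of the coordinate differences = 95·55 − 85·80 = -1575.
∂h/∂x = [(+1.1)·55 − (+0.8)·80] / -1575 = +0.002222
∂h/∂y = [95·(+0.8) − 85·(+1.1)] / -1575 = +0.01111
Flow direction (−∇h) has components (-0.002222 E, -0.01111 N).
Azimuth = atan2(E, N) = atan2(-0.002222, -0.01111) = 191.3° ≈ 191°.

191°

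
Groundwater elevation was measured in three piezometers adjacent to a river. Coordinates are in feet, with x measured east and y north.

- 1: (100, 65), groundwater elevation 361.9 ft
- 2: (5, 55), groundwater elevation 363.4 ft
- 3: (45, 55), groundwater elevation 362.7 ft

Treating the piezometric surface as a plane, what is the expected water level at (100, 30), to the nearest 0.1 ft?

361.3 ft

Differences from 1: to 2 (Δx, Δy, Δh) = (-95, -10, +1.5); to 3 = (-55, -10, +0.8).
Determinant of the coordinate differences = (-95)·(-10) − (-55)·(-10) = 400.
∂h/∂x = [(+1.5)·(-10) − (+0.8)·(-10)] / 400 = -0.01750
∂h/∂y = [(-95)·(+0.8) − (-55)·(+1.5)] / 400 = +0.01625
h(100, 30) = 361.9 + (-0.01750)·(0) + (+0.01625)·(-35) = 361.9 -0.000 -0.569 = 361.331 ft.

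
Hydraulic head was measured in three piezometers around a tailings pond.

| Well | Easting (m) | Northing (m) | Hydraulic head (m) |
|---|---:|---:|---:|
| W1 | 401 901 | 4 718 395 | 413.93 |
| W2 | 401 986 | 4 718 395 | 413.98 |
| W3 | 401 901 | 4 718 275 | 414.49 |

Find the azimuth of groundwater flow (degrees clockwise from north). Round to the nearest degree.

∂h/∂x = (413.98 − 413.93) / (401986 − 401901) = +0.0005882
∂h/∂y = (414.49 − 413.93) / (4718275 − 4718395) = -0.004667
Flow direction (−∇h) has components (-0.0005882 E, +0.004667 N).
Azimuth = atan2(E, N) = atan2(-0.0005882, +0.004667) = 352.8° ≈ 353°.

353°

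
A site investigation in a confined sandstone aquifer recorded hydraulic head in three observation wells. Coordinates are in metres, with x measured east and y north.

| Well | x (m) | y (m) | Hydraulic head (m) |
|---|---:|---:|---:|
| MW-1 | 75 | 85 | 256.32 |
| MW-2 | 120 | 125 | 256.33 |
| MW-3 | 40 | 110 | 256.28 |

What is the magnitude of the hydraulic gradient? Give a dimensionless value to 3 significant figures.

With h = a·x + b·y + c and MW-1 as origin, the differences give:
  45·a + 40·b = +0.01
  (-35)·a + 25·b = -0.04
Eliminate b (×25 and ×40, subtract): 2525·a = 1.850 → a = ∂h/∂x = +0.0007327
Back-substitute: b = ∂h/∂y = -0.0005743.
|∇h| = √(0.0007327² + -0.0005743²) = 0.000931

0.000931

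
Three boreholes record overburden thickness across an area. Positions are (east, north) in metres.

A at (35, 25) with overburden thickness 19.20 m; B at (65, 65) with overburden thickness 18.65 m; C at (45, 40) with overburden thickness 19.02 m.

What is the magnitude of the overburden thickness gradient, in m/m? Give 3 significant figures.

0.0211 m/m

With d = a·x + b·y + c and A as origin, the differences give:
  30·a + 40·b = -0.55
  10·a + 15·b = -0.18
Eliminate b (×15 and ×40, subtract): 50·a = -1.050 → a = ∂d/∂x = -0.02100
Back-substitute: b = ∂d/∂y = +0.002000.
|∇f| = √(-0.02100² + 0.002000²) = 0.0211 m/m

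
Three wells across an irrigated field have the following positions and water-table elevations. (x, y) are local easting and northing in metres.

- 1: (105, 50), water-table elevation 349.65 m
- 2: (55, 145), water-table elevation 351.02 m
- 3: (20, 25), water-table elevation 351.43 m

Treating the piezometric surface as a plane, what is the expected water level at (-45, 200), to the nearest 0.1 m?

353.4 m

Three-point gradient (reference 1): Δ to 2 = (-50, 95, +1.37), Δ to 3 = (-85, -25, +1.78).
∂h/∂x = -0.02181, ∂h/∂y = +0.002944 (det = 9325).
h(-45, 200) = 349.65 + (-0.02181)·(-150) + (+0.002944)·(150) = 349.65 +3.271 +0.442 = 353.363 m.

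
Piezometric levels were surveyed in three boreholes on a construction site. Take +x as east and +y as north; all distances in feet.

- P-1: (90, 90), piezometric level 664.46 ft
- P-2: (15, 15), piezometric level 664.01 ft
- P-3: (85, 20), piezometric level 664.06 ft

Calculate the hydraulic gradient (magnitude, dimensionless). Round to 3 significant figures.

Differences from P-1: to P-2 (Δx, Δy, Δh) = (-75, -75, -0.45); to P-3 = (-5, -70, -0.40).
Determinant of the coordinate differences = (-75)·(-70) − (-5)·(-75) = 4875.
∂h/∂x = [(-0.45)·(-70) − (-0.40)·(-75)] / 4875 = +0.0003077
∂h/∂y = [(-75)·(-0.40) − (-5)·(-0.45)] / 4875 = +0.005692
|∇h| = √(0.0003077² + 0.005692²) = 0.0057

0.00570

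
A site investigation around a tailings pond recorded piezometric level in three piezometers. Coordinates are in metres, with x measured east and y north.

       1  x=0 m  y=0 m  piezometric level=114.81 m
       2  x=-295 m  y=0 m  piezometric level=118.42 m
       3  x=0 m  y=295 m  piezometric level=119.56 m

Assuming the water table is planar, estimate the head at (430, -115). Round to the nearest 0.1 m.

∂h/∂x = (118.42 − 114.81) / (-295 − 0) = -0.01224
∂h/∂y = (119.56 − 114.81) / (295 − 0) = +0.01610
h(430, -115) = 114.81 + (-0.01224)·(430) + (+0.01610)·(-115) = 114.81 -5.262 -1.852 = 107.696 m.

107.7 m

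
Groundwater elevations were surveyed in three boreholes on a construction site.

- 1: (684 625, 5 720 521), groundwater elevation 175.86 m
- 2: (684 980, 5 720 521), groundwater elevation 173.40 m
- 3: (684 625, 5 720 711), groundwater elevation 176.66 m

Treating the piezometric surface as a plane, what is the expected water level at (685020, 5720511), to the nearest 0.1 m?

173.1 m

∂h/∂x = (173.40 − 175.86) / (684980 − 684625) = -0.006930
∂h/∂y = (176.66 − 175.86) / (5720711 − 5720521) = +0.004211
h(685020, 5720511) = 175.86 + (-0.006930)·(395) + (+0.004211)·(-10) = 175.86 -2.737 -0.042 = 173.081 m.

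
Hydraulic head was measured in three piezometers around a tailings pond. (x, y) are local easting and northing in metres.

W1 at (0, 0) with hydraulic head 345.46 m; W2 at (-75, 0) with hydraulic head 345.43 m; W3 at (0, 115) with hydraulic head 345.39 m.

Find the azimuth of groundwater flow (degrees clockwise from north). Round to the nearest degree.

327°

∂h/∂x = (345.43 − 345.46) / (-75 − 0) = +0.0004000
∂h/∂y = (345.39 − 345.46) / (115 − 0) = -0.0006087
Flow direction (−∇h) has components (-0.0004000 E, +0.0006087 N).
Azimuth = atan2(E, N) = atan2(-0.0004000, +0.0006087) = 326.7° ≈ 327°.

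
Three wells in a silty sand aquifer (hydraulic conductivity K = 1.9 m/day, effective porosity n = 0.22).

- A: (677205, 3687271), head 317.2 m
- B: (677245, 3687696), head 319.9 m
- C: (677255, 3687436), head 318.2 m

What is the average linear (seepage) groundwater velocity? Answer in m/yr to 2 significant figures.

Three-point gradient (reference A): Δ to B = (40, 425, +2.7), Δ to C = (50, 165, +1.0).
∂h/∂x = -0.001399, ∂h/∂y = +0.006485 (det = -14650).
|∇h| = √(-0.001399² + 0.006485²) = 0.006634
Seepage velocity v = K·i/n = 1.9 × 0.006634 / 0.22 = 0.05729 m/day = 20.93 m/yr.

21 m/yr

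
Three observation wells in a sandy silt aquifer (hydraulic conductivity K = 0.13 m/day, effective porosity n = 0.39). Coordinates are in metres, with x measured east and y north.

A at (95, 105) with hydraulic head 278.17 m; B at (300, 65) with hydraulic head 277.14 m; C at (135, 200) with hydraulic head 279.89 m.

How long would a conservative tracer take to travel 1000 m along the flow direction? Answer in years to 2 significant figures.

Taking A as reference: B−A = (205, -40, -1.03); C−A = (40, 95, +1.72).
Solve a·Δx + b·Δy = Δh: det = 205·95 − 40·(-40) = 21075.
∂h/∂x = [(-1.03)·95 − (+1.72)·(-40)] / 21075 = -0.001378
∂h/∂y = [205·(+1.72) − 40·(-1.03)] / 21075 = +0.01869
|∇h| = √(-0.001378² + 0.01869²) = 0.01874
Seepage velocity v = K·i/n = 0.13 × 0.01874 / 0.39 = 0.006247 m/day.
t = 1000 / 0.006247 = 1.601e+05 days = 438 years.

440 years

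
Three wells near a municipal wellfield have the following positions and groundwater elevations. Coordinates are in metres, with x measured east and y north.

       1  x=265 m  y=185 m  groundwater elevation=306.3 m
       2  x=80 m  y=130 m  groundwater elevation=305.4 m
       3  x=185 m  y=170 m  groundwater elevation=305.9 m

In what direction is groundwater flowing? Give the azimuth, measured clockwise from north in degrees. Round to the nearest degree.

283°

With h = a·x + b·y + c and 1 as origin, the differences give:
  (-185)·a + (-55)·b = -0.9
  (-80)·a + (-15)·b = -0.4
Eliminate b (×(-15) and ×(-55), subtract): -1625·a = -8.50 → a = ∂h/∂x = +0.005231
Back-substitute: b = ∂h/∂y = -0.001231.
Flow direction (−∇h) has components (-0.005231 E, +0.001231 N).
Azimuth = atan2(E, N) = atan2(-0.005231, +0.001231) = 283.2° ≈ 283°.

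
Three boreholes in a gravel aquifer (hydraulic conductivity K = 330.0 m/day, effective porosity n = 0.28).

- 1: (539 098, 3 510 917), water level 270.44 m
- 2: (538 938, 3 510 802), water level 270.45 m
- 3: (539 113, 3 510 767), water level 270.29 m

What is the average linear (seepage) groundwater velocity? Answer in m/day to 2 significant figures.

1.4 m/day

Taking 1 as reference: 2−1 = (-160, -115, +0.01); 3−1 = (15, -150, -0.15).
Determinant of the coordinate differences = (-160)·(-150) − 15·(-115) = 25725.
∂h/∂x = [(+0.01)·(-150) − (-0.15)·(-115)] / 25725 = -0.0007289
∂h/∂y = [(-160)·(-0.15) − 15·(+0.01)] / 25725 = +0.0009271
|∇h| = √(-0.0007289² + 0.0009271²) = 0.001179
Seepage velocity v = K·i/n = 330.0 × 0.001179 / 0.28 = 1.39 m/day.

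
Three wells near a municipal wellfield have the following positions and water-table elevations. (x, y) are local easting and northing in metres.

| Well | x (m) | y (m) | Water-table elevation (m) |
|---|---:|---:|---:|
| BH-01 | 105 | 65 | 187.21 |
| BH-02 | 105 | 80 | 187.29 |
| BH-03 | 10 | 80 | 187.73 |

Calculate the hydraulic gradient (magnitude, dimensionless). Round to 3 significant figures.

0.00706

Taking BH-01 as reference: BH-02−BH-01 = (0, 15, +0.08); BH-03−BH-01 = (-95, 15, +0.52).
Solve a·Δx + b·Δy = Δh: det = 0·15 − (-95)·15 = 1425.
∂h/∂x = [(+0.08)·15 − (+0.52)·15] / 1425 = -0.004632
∂h/∂y = [0·(+0.52) − (-95)·(+0.08)] / 1425 = +0.005333
|∇h| = √(-0.004632² + 0.005333²) = 0.007064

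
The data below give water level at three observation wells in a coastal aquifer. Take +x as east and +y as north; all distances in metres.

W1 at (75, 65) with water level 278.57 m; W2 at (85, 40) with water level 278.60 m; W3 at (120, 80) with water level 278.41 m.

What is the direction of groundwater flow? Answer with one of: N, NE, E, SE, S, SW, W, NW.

NE

Three-point gradient (reference W1): Δ to W2 = (10, -25, +0.03), Δ to W3 = (45, 15, -0.16).
∂h/∂x = -0.002784, ∂h/∂y = -0.002314 (det = 1275).
Flow = −∇h = (+0.002784 east, +0.002314 north), which points northeast.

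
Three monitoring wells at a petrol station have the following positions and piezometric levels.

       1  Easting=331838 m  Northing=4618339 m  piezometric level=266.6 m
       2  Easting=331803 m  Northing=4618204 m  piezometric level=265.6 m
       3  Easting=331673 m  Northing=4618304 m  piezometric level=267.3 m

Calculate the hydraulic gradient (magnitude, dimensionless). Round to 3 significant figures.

0.0109

With h = a·x + b·y + c and 1 as origin, the differences give:
  (-35)·a + (-135)·b = -1.0
  (-165)·a + (-35)·b = +0.7
Eliminate b (×(-35) and ×(-135), subtract): -21050·a = 129.50 → a = ∂h/∂x = -0.006152
Back-substitute: b = ∂h/∂y = +0.009002.
|∇h| = √(-0.006152² + 0.009002²) = 0.0109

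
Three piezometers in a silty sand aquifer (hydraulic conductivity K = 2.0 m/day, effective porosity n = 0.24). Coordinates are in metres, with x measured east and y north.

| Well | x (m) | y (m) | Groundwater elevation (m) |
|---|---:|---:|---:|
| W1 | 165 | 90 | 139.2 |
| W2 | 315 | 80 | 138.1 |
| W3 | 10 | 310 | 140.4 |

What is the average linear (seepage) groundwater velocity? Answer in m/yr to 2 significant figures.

22 m/yr

Taking W1 as reference: W2−W1 = (150, -10, -1.1); W3−W1 = (-155, 220, +1.2).
Solve a·Δx + b·Δy = Δh: det = 150·220 − (-155)·(-10) = 31450.
∂h/∂x = [(-1.1)·220 − (+1.2)·(-10)] / 31450 = -0.007313
∂h/∂y = [150·(+1.2) − (-155)·(-1.1)] / 31450 = +0.0003021
|∇h| = √(-0.007313² + 0.0003021²) = 0.007319
Seepage velocity v = K·i/n = 2.0 × 0.007319 / 0.24 = 0.06099 m/day = 22.28 m/yr.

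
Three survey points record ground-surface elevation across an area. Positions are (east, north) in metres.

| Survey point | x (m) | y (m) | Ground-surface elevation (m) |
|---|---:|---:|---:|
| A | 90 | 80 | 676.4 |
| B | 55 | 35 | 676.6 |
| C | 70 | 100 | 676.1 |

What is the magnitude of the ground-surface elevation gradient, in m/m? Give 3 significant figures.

0.0108 m/m

Differences from A: to B (Δx, Δy, Δh) = (-35, -45, +0.2); to C = (-20, 20, -0.3).
Determinant of the coordinate differences = (-35)·20 − (-20)·(-45) = -1600.
∂z/∂x = [(+0.2)·20 − (-0.3)·(-45)] / -1600 = +0.005937
∂z/∂y = [(-35)·(-0.3) − (-20)·(+0.2)] / -1600 = -0.009062
|∇f| = √(0.005937² + -0.009062²) = 0.01083 m/m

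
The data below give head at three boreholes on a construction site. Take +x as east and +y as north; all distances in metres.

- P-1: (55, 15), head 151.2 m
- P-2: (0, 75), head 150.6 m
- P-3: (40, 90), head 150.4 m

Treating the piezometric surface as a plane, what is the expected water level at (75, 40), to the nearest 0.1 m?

Differences from P-1: to P-2 (Δx, Δy, Δh) = (-55, 60, -0.6); to P-3 = (-15, 75, -0.8).
Solve a·Δx + b·Δy = Δh: det = (-55)·75 − (-15)·60 = -3225.
∂h/∂x = [(-0.6)·75 − (-0.8)·60] / -3225 = -0.0009302
∂h/∂y = [(-55)·(-0.8) − (-15)·(-0.6)] / -3225 = -0.01085
h(75, 40) = 151.2 + (-0.0009302)·(20) + (-0.01085)·(25) = 151.2 -0.019 -0.271 = 150.910 m.

150.9 m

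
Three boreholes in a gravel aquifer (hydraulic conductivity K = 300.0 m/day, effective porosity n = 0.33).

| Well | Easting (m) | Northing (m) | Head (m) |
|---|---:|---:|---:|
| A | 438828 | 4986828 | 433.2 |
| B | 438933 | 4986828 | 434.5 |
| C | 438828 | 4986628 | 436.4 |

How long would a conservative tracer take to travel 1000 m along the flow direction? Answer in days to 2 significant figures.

∂h/∂x = (434.5 − 433.2) / (438933 − 438828) = +0.01238
∂h/∂y = (436.4 − 433.2) / (4986628 − 4986828) = -0.01600
|∇h| = √(0.01238² + -0.01600²) = 0.02023
Seepage velocity v = K·i/n = 300.0 × 0.02023 / 0.33 = 18.39 m/day.
t = 1000 / 18.39 = 54.38 days.

54 days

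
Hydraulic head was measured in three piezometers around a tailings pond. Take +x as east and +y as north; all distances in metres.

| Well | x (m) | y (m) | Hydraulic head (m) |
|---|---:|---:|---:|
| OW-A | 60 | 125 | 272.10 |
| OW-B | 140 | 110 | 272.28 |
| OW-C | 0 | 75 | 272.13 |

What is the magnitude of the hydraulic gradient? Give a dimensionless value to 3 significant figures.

Taking OW-A as reference: OW-B−OW-A = (80, -15, +0.18); OW-C−OW-A = (-60, -50, +0.03).
Solve a·Δx + b·Δy = Δh: det = 80·(-50) − (-60)·(-15) = -4900.
∂h/∂x = [(+0.18)·(-50) − (+0.03)·(-15)] / -4900 = +0.001745
∂h/∂y = [80·(+0.03) − (-60)·(+0.18)] / -4900 = -0.002694
|∇h| = √(0.001745² + -0.002694²) = 0.00321

0.00321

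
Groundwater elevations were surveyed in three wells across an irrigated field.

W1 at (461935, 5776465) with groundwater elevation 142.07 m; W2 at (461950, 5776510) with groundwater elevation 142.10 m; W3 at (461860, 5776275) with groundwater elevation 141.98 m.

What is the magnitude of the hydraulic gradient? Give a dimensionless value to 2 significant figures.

0.0036

With h = a·x + b·y + c and W1 as origin, the differences give:
  15·a + 45·b = +0.03
  (-75)·a + (-190)·b = -0.09
Eliminate b (×(-190) and ×45, subtract): 525·a = -1.650 → a = ∂h/∂x = -0.003143
Back-substitute: b = ∂h/∂y = +0.001714.
|∇h| = √(-0.003143² + 0.001714²) = 0.00358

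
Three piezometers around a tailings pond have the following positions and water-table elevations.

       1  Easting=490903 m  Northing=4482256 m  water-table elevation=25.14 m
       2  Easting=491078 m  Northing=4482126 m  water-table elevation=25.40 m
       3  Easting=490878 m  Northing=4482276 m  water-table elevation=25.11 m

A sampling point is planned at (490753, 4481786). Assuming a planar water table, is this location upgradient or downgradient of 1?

downgradient

Taking 1 as reference: 2−1 = (175, -130, +0.26); 3−1 = (-25, 20, -0.03).
Solve a·Δx + b·Δy = Δh: det = 175·20 − (-25)·(-130) = 250.
∂h/∂x = [(+0.26)·20 − (-0.03)·(-130)] / 250 = +0.005200
∂h/∂y = [175·(-0.03) − (-25)·(+0.26)] / 250 = +0.005000
Head at (490753, 4481786) = 25.14 + (+0.005200)·(-150) + (+0.005000)·(-470) = 22.01 m.
That is lower than the 25.14 m at 1, so the point is downgradient.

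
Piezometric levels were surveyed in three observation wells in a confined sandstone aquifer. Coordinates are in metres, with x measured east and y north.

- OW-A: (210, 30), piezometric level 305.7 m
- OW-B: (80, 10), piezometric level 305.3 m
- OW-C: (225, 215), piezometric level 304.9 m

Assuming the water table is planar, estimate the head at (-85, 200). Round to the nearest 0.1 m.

With h = a·x + b·y + c and OW-A as origin, the differences give:
  (-130)·a + (-20)·b = -0.4
  15·a + 185·b = -0.8
Eliminate b (×185 and ×(-20), subtract): -23750·a = -90.00 → a = ∂h/∂x = +0.003789
Back-substitute: b = ∂h/∂y = -0.004632.
h(-85, 200) = 305.7 + (+0.003789)·(-295) + (-0.004632)·(170) = 305.7 -1.118 -0.787 = 303.795 m.

303.8 m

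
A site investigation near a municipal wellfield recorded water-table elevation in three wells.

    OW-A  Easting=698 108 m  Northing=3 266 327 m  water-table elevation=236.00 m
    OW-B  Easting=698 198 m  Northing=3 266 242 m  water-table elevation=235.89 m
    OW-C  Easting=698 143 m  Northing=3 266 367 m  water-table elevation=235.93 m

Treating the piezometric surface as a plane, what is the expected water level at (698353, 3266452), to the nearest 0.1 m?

235.6 m

With h = a·x + b·y + c and OW-A as origin, the differences give:
  90·a + (-85)·b = -0.11
  35·a + 40·b = -0.07
Eliminate b (×40 and ×(-85), subtract): 6575·a = -10.350 → a = ∂h/∂x = -0.001574
Back-substitute: b = ∂h/∂y = -0.0003726.
h(698353, 3266452) = 236.00 + (-0.001574)·(245) + (-0.0003726)·(125) = 236.00 -0.386 -0.047 = 235.568 m.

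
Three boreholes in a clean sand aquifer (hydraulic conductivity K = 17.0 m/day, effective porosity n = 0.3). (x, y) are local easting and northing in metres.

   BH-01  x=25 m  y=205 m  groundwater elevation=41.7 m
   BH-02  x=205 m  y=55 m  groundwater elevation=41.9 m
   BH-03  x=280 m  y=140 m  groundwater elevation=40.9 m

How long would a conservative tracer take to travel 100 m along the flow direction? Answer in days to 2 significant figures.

Taking BH-01 as reference: BH-02−BH-01 = (180, -150, +0.2); BH-03−BH-01 = (255, -65, -0.8).
Determinant of the coordinate differences = 180·(-65) − 255·(-150) = 26550.
∂h/∂x = [(+0.2)·(-65) − (-0.8)·(-150)] / 26550 = -0.005009
∂h/∂y = [180·(-0.8) − 255·(+0.2)] / 26550 = -0.007345
|∇h| = √(-0.005009² + -0.007345²) = 0.00889
Seepage velocity v = K·i/n = 17.0 × 0.00889 / 0.3 = 0.5038 m/day.
t = 100 / 0.5038 = 198.5 days.

200 days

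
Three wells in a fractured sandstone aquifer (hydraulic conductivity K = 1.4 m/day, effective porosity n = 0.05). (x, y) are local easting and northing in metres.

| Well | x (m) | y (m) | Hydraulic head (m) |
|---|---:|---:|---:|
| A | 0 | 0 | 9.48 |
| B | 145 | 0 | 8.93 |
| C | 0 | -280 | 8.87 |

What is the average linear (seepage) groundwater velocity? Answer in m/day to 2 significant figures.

0.12 m/day

∂h/∂x = (8.93 − 9.48) / (145 − 0) = -0.003793
∂h/∂y = (8.87 − 9.48) / (-280 − 0) = +0.002179
|∇h| = √(-0.003793² + 0.002179²) = 0.004374
Seepage velocity v = K·i/n = 1.4 × 0.004374 / 0.05 = 0.1225 m/day.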